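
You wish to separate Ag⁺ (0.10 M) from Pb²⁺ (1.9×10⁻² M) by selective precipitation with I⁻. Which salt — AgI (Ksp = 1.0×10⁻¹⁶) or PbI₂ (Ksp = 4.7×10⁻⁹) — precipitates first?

AgI

The threshold for precipitation is Q = Ksp.
For AgI: [I⁻] = (Ksp/[Ag⁺]) = 1.0×10⁻¹⁵ M
For PbI₂: [I⁻] = (Ksp/[Pb²⁺])^(1/2) = 5.0×10⁻⁴ M
AgI requires the lower [I⁻], so it precipitates first.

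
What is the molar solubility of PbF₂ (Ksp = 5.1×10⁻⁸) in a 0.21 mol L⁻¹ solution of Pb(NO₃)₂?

PbF₂(s) ⇌ Pb²⁺(aq) + 2 F⁻(aq)
The solution already contains Pb²⁺ at 0.21 mol L⁻¹. Let s be the molar solubility of PbF₂.
[Pb²⁺] ≈ 0.21 mol L⁻¹ (common ion dominates); [F⁻] = 2s.
Ksp = [Pb²⁺][F⁻]^2 = (0.21)(2s)^2
(2s)^2 = 5.1×10⁻⁸ / (0.21) = 2.4×10⁻⁷
s = 2.5×10⁻⁴ mol L⁻¹

2.5×10⁻⁴ M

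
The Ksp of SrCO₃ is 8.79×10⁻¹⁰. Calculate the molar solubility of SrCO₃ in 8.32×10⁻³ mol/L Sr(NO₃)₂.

SrCO₃(s) ⇌ Sr²⁺(aq) + CO₃²⁻(aq)
Let s be the solubility of SrCO₃ here. The common ion gives [Sr²⁺] ≈ 8.32×10⁻³ mol/L, and [CO₃²⁻] = s.
Ksp = [Sr²⁺][CO₃²⁻] = (8.32×10⁻³)s
s = 8.79×10⁻¹⁰ / (8.32×10⁻³) = 1.06×10⁻⁷
s = 1.06×10⁻⁷ mol/L

1.06×10⁻⁷ M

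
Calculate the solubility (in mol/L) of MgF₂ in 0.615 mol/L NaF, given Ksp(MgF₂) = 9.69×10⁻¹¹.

MgF₂(s) ⇌ Mg²⁺(aq) + 2 F⁻(aq)
Let s be the solubility of MgF₂ here. The common ion gives [F⁻] ≈ 0.615 mol/L, and [Mg²⁺] = s.
Ksp = [Mg²⁺][F⁻]^2 = s(0.615)^2
s = 9.69×10⁻¹¹ / (0.615)^2 = 2.56×10⁻¹⁰
s = 2.56×10⁻¹⁰ mol/L

2.56×10⁻¹⁰ M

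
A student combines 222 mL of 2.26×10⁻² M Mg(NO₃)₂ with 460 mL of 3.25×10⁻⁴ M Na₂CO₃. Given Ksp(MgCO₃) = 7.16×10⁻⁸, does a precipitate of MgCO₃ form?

Yes

The combined volume is 682 mL.
[Mg²⁺] = (2.26×10⁻²)(222)/682 = 7.36×10⁻³ M
[CO₃²⁻] = (3.25×10⁻⁴)(460)/682 = 2.19×10⁻⁴ M
Q = [Mg²⁺][CO₃²⁻] = 1.61×10⁻⁶
Q = 1.61×10⁻⁶ > Ksp = 7.16×10⁻⁸, so the solution is supersaturated and MgCO₃ precipitates.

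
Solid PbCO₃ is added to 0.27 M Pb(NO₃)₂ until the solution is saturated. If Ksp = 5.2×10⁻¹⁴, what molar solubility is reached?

PbCO₃(s) ⇌ Pb²⁺(aq) + CO₃²⁻(aq)
Let s be the solubility of PbCO₃ here. The common ion gives [Pb²⁺] ≈ 0.27 M, and [CO₃²⁻] = s.
Ksp = [Pb²⁺][CO₃²⁻] = (0.27)s
s = 5.2×10⁻¹⁴ / (0.27) = 1.9×10⁻¹³
s = 1.9×10⁻¹³ M

1.9×10⁻¹³ M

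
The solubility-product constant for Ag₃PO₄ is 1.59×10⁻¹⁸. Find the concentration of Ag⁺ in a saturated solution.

Ag₃PO₄(s) ⇌ 3 Ag⁺(aq) + PO₄³⁻(aq)
With molar solubility s: [Ag⁺] = 3s, [PO₄³⁻] = s.
Ksp = [Ag⁺]^3[PO₄³⁻] = (3s)^3 · s = 27s^4 = 1.59×10⁻¹⁸
s = 1.56×10⁻⁵ mol L⁻¹
[Ag⁺] = 3s = 4.67×10⁻⁵ mol L⁻¹

4.67×10⁻⁵ M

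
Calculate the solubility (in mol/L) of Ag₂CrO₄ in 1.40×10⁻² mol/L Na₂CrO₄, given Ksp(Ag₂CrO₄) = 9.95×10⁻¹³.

4.22×10⁻⁶ M

Ag₂CrO₄(s) ⇌ 2 Ag⁺(aq) + CrO₄²⁻(aq)
With CrO₄²⁻ already at 1.40×10⁻² mol/L and s small, take [CrO₄²⁻] ≈ 1.40×10⁻² mol/L and [Ag⁺] = 2s.
Ksp = [Ag⁺]^2[CrO₄²⁻] = (2s)^2(1.40×10⁻²)
(2s)^2 = 9.95×10⁻¹³ / (1.40×10⁻²) = 7.11×10⁻¹¹
s = 4.22×10⁻⁶ mol/L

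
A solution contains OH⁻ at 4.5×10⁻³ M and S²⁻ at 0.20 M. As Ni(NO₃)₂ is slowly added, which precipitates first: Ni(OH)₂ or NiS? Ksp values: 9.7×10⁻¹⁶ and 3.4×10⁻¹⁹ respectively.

NiS

Each salt precipitates once Q = Ksp for that salt.
For Ni(OH)₂: [Ni²⁺] = (Ksp/[OH⁻]^2) = 4.8×10⁻¹¹ M
For NiS: [Ni²⁺] = (Ksp/[S²⁻]) = 1.7×10⁻¹⁸ M
The smaller threshold [Ni²⁺] is reached first, so NiS precipitates first.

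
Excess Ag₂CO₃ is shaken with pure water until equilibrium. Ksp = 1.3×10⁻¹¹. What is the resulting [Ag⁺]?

3.0×10⁻⁴ M

Ag₂CO₃(s) ⇌ 2 Ag⁺(aq) + CO₃²⁻(aq)
If s mol/L of Ag₂CO₃ dissolves, [Ag⁺] = 2s and [CO₃²⁻] = s.
Ksp = [Ag⁺]^2[CO₃²⁻] = (2s)^2 · s = 4s^3 = 1.3×10⁻¹¹
s = 1.5×10⁻⁴ M
[Ag⁺] = 2s = 3.0×10⁻⁴ M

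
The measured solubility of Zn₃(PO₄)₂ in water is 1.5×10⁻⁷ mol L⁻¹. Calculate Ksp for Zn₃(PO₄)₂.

Ksp = 8.2×10⁻³³

Zn₃(PO₄)₂(s) ⇌ 3 Zn²⁺(aq) + 2 PO₄³⁻(aq)
Call the molar solubility s, so that [Zn²⁺] = 3s and [PO₄³⁻] = 2s.
Ksp = [Zn²⁺]^3[PO₄³⁻]^2 = (3s)^3 · (2s)^2 = 108s^5
Ksp = 108 × (1.5×10⁻⁷)^5 = 8.2×10⁻³³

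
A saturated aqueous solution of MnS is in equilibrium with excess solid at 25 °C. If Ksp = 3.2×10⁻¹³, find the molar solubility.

MnS(s) ⇌ Mn²⁺(aq) + S²⁻(aq)
Call the molar solubility s, so that [Mn²⁺] = s and [S²⁻] = s.
Ksp = [Mn²⁺][S²⁻] = s · s = s^2
s^2 = 3.2×10⁻¹³
s = (3.2×10⁻¹³)^(1/2) = 5.7×10⁻⁷ M

5.7×10⁻⁷ M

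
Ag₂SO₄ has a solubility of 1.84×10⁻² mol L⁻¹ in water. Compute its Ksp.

Ag₂SO₄(s) ⇌ 2 Ag⁺(aq) + SO₄²⁻(aq)
Call the molar solubility s, so that [Ag⁺] = 2s and [SO₄²⁻] = s.
Ksp = [Ag⁺]^2[SO₄²⁻] = (2s)^2 · s = 4s^3
Ksp = 4 × (1.84×10⁻²)^3 = 2.49×10⁻⁵

Ksp = 2.49×10⁻⁵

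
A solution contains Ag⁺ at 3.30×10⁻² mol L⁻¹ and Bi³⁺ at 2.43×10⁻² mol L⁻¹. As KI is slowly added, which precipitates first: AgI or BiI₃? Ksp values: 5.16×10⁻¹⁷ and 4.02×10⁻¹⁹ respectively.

AgI

A salt starts to precipitate once the ion product Q reaches its Ksp.
For AgI: [I⁻] = (Ksp/[Ag⁺]) = 1.56×10⁻¹⁵ mol L⁻¹
For BiI₃: [I⁻] = (Ksp/[Bi³⁺])^(1/3) = 2.55×10⁻⁶ mol L⁻¹
The smaller threshold [I⁻] is reached first, so AgI precipitates first.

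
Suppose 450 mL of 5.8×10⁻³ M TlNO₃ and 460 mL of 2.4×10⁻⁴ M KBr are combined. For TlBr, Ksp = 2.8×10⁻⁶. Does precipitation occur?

No

The combined volume is 910 mL.
[Tl⁺] = (5.8×10⁻³)(450)/910 = 2.9×10⁻³ M
[Br⁻] = (2.4×10⁻⁴)(460)/910 = 1.2×10⁻⁴ M
Q = [Tl⁺][Br⁻] = 3.5×10⁻⁷
Q < Ksp (3.5×10⁻⁷ vs 2.8×10⁻⁶); the solution remains unsaturated and no precipitate forms.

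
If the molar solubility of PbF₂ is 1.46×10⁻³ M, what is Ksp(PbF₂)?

PbF₂(s) ⇌ Pb²⁺(aq) + 2 F⁻(aq)
For each mole of PbF₂ that dissolves per liter, [Pb²⁺] = s and [F⁻] = 2s; let s denote this solubility.
Ksp = [Pb²⁺][F⁻]^2 = s · (2s)^2 = 4s^3
Ksp = 4 × (1.46×10⁻³)^3 = 1.24×10⁻⁸

Ksp = 1.24×10⁻⁸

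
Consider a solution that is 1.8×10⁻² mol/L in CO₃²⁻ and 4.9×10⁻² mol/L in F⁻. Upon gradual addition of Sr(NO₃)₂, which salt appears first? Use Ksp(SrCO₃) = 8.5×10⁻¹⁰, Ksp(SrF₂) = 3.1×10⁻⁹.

A salt starts to precipitate once the ion product Q reaches its Ksp.
For SrCO₃: [Sr²⁺] = (Ksp/[CO₃²⁻]) = 4.7×10⁻⁸ mol/L
For SrF₂: [Sr²⁺] = (Ksp/[F⁻]^2) = 1.3×10⁻⁶ mol/L
Since SrCO₃ needs less Sr²⁺ to reach saturation, it precipitates first.

SrCO₃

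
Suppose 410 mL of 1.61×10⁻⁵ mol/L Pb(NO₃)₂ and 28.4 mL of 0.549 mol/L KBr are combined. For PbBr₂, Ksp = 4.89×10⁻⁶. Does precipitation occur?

No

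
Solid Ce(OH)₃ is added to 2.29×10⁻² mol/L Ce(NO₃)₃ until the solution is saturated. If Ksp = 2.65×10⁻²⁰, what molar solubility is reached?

3.50×10⁻⁷ M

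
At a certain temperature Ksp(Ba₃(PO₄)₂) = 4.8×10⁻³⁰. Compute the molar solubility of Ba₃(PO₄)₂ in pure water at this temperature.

5.4×10⁻⁷ M

Ba₃(PO₄)₂(s) ⇌ 3 Ba²⁺(aq) + 2 PO₄³⁻(aq)
With molar solubility s: [Ba²⁺] = 3s, [PO₄³⁻] = 2s.
Ksp = [Ba²⁺]^3[PO₄³⁻]^2 = (3s)^3 · (2s)^2 = 108s^5
108s^5 = 4.8×10⁻³⁰  ⇒  s^5 = 4.4×10⁻³²
s = (4.4×10⁻³²)^(1/5) = 5.4×10⁻⁷ mol L⁻¹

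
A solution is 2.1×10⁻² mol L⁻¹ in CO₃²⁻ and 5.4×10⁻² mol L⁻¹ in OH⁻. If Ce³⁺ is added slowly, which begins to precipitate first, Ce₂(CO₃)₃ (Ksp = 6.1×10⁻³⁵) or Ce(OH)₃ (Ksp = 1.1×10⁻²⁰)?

Precipitation begins when Q = Ksp.
For Ce₂(CO₃)₃: [Ce³⁺] = (Ksp/[CO₃²⁻]^3)^(1/2) = 2.6×10⁻¹⁵ mol L⁻¹
For Ce(OH)₃: [Ce³⁺] = (Ksp/[OH⁻]^3) = 7.0×10⁻¹⁷ mol L⁻¹
Ce(OH)₃ requires the lower [Ce³⁺], so it precipitates first.

Ce(OH)₃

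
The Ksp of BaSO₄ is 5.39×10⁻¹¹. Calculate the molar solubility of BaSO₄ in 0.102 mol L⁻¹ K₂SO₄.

BaSO₄(s) ⇌ Ba²⁺(aq) + SO₄²⁻(aq)
The solution already contains SO₄²⁻ at 0.102 mol L⁻¹. Let s be the molar solubility of BaSO₄.
[SO₄²⁻] ≈ 0.102 mol L⁻¹ (common ion dominates); [Ba²⁺] = s.
Ksp = [Ba²⁺][SO₄²⁻] = s(0.102)
s = 5.39×10⁻¹¹ / (0.102) = 5.28×10⁻¹⁰
s = 5.28×10⁻¹⁰ mol L⁻¹

5.28×10⁻¹⁰ M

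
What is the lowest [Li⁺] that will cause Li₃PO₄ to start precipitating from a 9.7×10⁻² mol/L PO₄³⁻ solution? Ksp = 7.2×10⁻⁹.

4.2×10⁻³ M

Precipitation begins when Q = Ksp.
Li₃PO₄(s) ⇌ 3 Li⁺(aq) + PO₄³⁻(aq)
Ksp = [Li⁺]^3[PO₄³⁻] = [Li⁺]^3(9.7×10⁻²)
[Li⁺]^3 = 7.2×10⁻⁹ / (9.7×10⁻²) = 7.4×10⁻⁸
[Li⁺] = 4.2×10⁻³ mol/L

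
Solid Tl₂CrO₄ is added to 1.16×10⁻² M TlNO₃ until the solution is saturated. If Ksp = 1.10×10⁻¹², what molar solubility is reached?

8.17×10⁻⁹ M

Tl₂CrO₄(s) ⇌ 2 Tl⁺(aq) + CrO₄²⁻(aq)
Let s be the solubility of Tl₂CrO₄ here. The common ion gives [Tl⁺] ≈ 1.16×10⁻² M, and [CrO₄²⁻] = s.
Ksp = [Tl⁺]^2[CrO₄²⁻] = (1.16×10⁻²)^2s
s = 1.10×10⁻¹² / (1.16×10⁻²)^2 = 8.17×10⁻⁹
s = 8.17×10⁻⁹ M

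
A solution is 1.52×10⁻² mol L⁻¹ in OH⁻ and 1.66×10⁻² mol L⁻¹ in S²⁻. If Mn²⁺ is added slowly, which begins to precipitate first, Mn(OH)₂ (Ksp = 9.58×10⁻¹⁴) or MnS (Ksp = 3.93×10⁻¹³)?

MnS

A salt starts to precipitate once the ion product Q reaches its Ksp.
For Mn(OH)₂: [Mn²⁺] = (Ksp/[OH⁻]^2) = 4.15×10⁻¹⁰ mol L⁻¹
For MnS: [Mn²⁺] = (Ksp/[S²⁻]) = 2.37×10⁻¹¹ mol L⁻¹
MnS requires the lower [Mn²⁺], so it precipitates first.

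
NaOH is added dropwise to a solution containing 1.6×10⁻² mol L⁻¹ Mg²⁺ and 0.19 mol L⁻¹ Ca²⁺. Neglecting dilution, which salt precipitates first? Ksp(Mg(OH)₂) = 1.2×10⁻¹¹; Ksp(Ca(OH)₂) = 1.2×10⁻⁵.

Mg(OH)₂

Each salt precipitates once Q = Ksp for that salt.
For Mg(OH)₂: [OH⁻] = (Ksp/[Mg²⁺])^(1/2) = 2.7×10⁻⁵ mol L⁻¹
For Ca(OH)₂: [OH⁻] = (Ksp/[Ca²⁺])^(1/2) = 7.9×10⁻³ mol L⁻¹
Mg(OH)₂ requires the lower [OH⁻], so it precipitates first.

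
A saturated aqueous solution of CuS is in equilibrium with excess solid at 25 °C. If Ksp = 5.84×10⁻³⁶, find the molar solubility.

2.42×10⁻¹⁸ M

CuS(s) ⇌ Cu²⁺(aq) + S²⁻(aq)
Call the molar solubility s, so that [Cu²⁺] = s and [S²⁻] = s.
Ksp = [Cu²⁺][S²⁻] = s · s = s^2
s^2 = 5.84×10⁻³⁶
Taking the 2nd root, s = 2.42×10⁻¹⁸ mol L⁻¹.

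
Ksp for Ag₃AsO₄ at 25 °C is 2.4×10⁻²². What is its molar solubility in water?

Ag₃AsO₄(s) ⇌ 3 Ag⁺(aq) + AsO₄³⁻(aq)
For each mole of Ag₃AsO₄ that dissolves per liter, [Ag⁺] = 3s and [AsO₄³⁻] = s; let s denote this solubility.
Ksp = [Ag⁺]^3[AsO₄³⁻] = (3s)^3 · s = 27s^4
27s^4 = 2.4×10⁻²²  ⇒  s^4 = 8.9×10⁻²⁴
Taking the 4th root, s = 1.7×10⁻⁶ mol L⁻¹.

1.7×10⁻⁶ M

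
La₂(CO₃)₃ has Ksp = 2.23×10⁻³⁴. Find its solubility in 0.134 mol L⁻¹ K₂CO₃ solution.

La₂(CO₃)₃(s) ⇌ 2 La³⁺(aq) + 3 CO₃²⁻(aq)
CO₃²⁻ is already present at 0.134 mol L⁻¹. If s mol/L of La₂(CO₃)₃ dissolves, [La³⁺] = 2s while [CO₃²⁻] ≈ 0.134 mol L⁻¹.
Ksp = [La³⁺]^2[CO₃²⁻]^3 = (2s)^2(0.134)^3
(2s)^2 = 2.23×10⁻³⁴ / (0.134)^3 = 9.27×10⁻³²
s = 1.52×10⁻¹⁶ mol L⁻¹

1.52×10⁻¹⁶ M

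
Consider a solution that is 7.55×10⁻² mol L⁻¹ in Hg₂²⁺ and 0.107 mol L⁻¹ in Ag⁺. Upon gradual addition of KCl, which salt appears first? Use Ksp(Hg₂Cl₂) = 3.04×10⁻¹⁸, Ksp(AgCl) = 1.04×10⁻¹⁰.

A salt starts to precipitate once the ion product Q reaches its Ksp.
For Hg₂Cl₂: [Cl⁻] = (Ksp/[Hg₂²⁺])^(1/2) = 6.35×10⁻⁹ mol L⁻¹
For AgCl: [Cl⁻] = (Ksp/[Ag⁺]) = 9.72×10⁻¹⁰ mol L⁻¹
Since AgCl needs less Cl⁻ to reach saturation, it precipitates first.

AgCl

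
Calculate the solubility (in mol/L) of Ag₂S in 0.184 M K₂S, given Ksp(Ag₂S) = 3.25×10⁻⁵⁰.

Ag₂S(s) ⇌ 2 Ag⁺(aq) + S²⁻(aq)
The solution already contains S²⁻ at 0.184 M. Let s be the molar solubility of Ag₂S.
[S²⁻] ≈ 0.184 M (common ion dominates); [Ag⁺] = 2s.
Ksp = [Ag⁺]^2[S²⁻] = (2s)^2(0.184)
(2s)^2 = 3.25×10⁻⁵⁰ / (0.184) = 1.77×10⁻⁴⁹
s = 2.10×10⁻²⁵ M

2.10×10⁻²⁵ M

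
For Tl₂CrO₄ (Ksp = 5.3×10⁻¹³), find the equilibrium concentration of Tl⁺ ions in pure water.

1.0×10⁻⁴ M

Tl₂CrO₄(s) ⇌ 2 Tl⁺(aq) + CrO₄²⁻(aq)
Let s be the molar solubility. Then [Tl⁺] = 2s and [CrO₄²⁻] = s.
Ksp = [Tl⁺]^2[CrO₄²⁻] = (2s)^2 · s = 4s^3 = 5.3×10⁻¹³
s = 5.1×10⁻⁵ mol L⁻¹
[Tl⁺] = 2s = 1.0×10⁻⁴ mol L⁻¹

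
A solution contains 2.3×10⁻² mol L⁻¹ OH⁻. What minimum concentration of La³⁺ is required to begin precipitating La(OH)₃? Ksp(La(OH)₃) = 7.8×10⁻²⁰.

6.4×10⁻¹⁵ M

Precipitation begins when Q = Ksp.
La(OH)₃(s) ⇌ La³⁺(aq) + 3 OH⁻(aq)
Ksp = [La³⁺][OH⁻]^3 = [La³⁺](2.3×10⁻²)^3
[La³⁺] = 7.8×10⁻²⁰ / (2.3×10⁻²)^3 = 6.4×10⁻¹⁵
[La³⁺] = 6.4×10⁻¹⁵ mol L⁻¹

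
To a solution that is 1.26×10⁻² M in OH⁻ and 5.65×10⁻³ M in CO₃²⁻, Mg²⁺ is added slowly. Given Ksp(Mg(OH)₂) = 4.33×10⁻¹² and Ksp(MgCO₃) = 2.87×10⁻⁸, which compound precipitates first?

Mg(OH)₂

The threshold for precipitation is Q = Ksp.
For Mg(OH)₂: [Mg²⁺] = (Ksp/[OH⁻]^2) = 2.73×10⁻⁸ M
For MgCO₃: [Mg²⁺] = (Ksp/[CO₃²⁻]) = 5.08×10⁻⁶ M
Since Mg(OH)₂ needs less Mg²⁺ to reach saturation, it precipitates first.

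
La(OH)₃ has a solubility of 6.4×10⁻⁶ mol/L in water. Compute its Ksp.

La(OH)₃(s) ⇌ La³⁺(aq) + 3 OH⁻(aq)
Call the molar solubility s, so that [La³⁺] = s and [OH⁻] = 3s.
Ksp = [La³⁺][OH⁻]^3 = s · (3s)^3 = 27s^4
Ksp = 27 × (6.4×10⁻⁶)^4 = 4.5×10⁻²⁰

Ksp = 4.5×10⁻²⁰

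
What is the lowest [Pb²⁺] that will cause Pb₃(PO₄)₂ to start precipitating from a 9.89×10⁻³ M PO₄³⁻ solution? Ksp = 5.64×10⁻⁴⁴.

A salt starts to precipitate once the ion product Q reaches its Ksp.
Pb₃(PO₄)₂(s) ⇌ 3 Pb²⁺(aq) + 2 PO₄³⁻(aq)
Ksp = [Pb²⁺]^3[PO₄³⁻]^2 = [Pb²⁺]^3(9.89×10⁻³)^2
[Pb²⁺]^3 = 5.64×10⁻⁴⁴ / (9.89×10⁻³)^2 = 5.77×10⁻⁴⁰
[Pb²⁺] = 8.32×10⁻¹⁴ M

8.32×10⁻¹⁴ M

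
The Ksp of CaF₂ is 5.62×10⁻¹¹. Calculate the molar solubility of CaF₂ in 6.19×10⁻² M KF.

1.47×10⁻⁸ M

CaF₂(s) ⇌ Ca²⁺(aq) + 2 F⁻(aq)
F⁻ is already present at 6.19×10⁻² M. If s mol/L of CaF₂ dissolves, [Ca²⁺] = s while [F⁻] ≈ 6.19×10⁻² M.
Ksp = [Ca²⁺][F⁻]^2 = s(6.19×10⁻²)^2
s = 5.62×10⁻¹¹ / (6.19×10⁻²)^2 = 1.47×10⁻⁸
s = 1.47×10⁻⁸ M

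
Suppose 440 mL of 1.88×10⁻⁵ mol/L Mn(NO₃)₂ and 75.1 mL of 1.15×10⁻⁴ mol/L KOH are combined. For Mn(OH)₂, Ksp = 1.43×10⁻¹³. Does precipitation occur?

The combined volume is 515.1 mL.
[Mn²⁺] = (1.88×10⁻⁵)(440)/515.1 = 1.61×10⁻⁵ mol/L
[OH⁻] = (1.15×10⁻⁴)(75.1)/515.1 = 1.68×10⁻⁵ mol/L
Q = [Mn²⁺][OH⁻]^2 = 4.51×10⁻¹⁵
Since Q (4.51×10⁻¹⁵) is less than Ksp (1.43×10⁻¹³), no Mn(OH)₂ precipitates.

No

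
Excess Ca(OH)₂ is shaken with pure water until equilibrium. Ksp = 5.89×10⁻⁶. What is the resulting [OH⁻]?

Ca(OH)₂(s) ⇌ Ca²⁺(aq) + 2 OH⁻(aq)
With molar solubility s: [Ca²⁺] = s, [OH⁻] = 2s.
Ksp = [Ca²⁺][OH⁻]^2 = s · (2s)^2 = 4s^3 = 5.89×10⁻⁶
s = 1.14×10⁻² mol/L
[OH⁻] = 2s = 2.28×10⁻² mol/L

2.28×10⁻² M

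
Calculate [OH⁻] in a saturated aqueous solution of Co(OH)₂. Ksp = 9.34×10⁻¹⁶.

Co(OH)₂(s) ⇌ Co²⁺(aq) + 2 OH⁻(aq)
If s mol/L of Co(OH)₂ dissolves, [Co²⁺] = s and [OH⁻] = 2s.
Ksp = [Co²⁺][OH⁻]^2 = s · (2s)^2 = 4s^3 = 9.34×10⁻¹⁶
s = 6.16×10⁻⁶ mol L⁻¹
[OH⁻] = 2s = 1.23×10⁻⁵ mol L⁻¹

1.23×10⁻⁵ M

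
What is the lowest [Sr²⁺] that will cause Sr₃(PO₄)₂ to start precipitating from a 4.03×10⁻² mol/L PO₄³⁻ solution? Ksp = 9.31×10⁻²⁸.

Precipitation of each salt begins when its ion product equals Ksp.
Sr₃(PO₄)₂(s) ⇌ 3 Sr²⁺(aq) + 2 PO₄³⁻(aq)
Ksp = [Sr²⁺]^3[PO₄³⁻]^2 = [Sr²⁺]^3(4.03×10⁻²)^2
[Sr²⁺]^3 = 9.31×10⁻²⁸ / (4.03×10⁻²)^2 = 5.73×10⁻²⁵
[Sr²⁺] = 8.31×10⁻⁹ mol/L

8.31×10⁻⁹ M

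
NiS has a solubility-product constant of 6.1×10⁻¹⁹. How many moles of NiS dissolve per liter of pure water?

7.8×10⁻¹⁰ M

NiS(s) ⇌ Ni²⁺(aq) + S²⁻(aq)
For each mole of NiS that dissolves per liter, [Ni²⁺] = s and [S²⁻] = s; let s denote this solubility.
Ksp = [Ni²⁺][S²⁻] = s · s = s^2
s^2 = 6.1×10⁻¹⁹
Taking the 2nd root, s = 7.8×10⁻¹⁰ mol L⁻¹.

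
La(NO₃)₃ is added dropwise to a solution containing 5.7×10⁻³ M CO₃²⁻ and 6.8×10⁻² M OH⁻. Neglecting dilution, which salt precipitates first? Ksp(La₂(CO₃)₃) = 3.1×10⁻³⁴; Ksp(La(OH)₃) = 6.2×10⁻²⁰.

La(OH)₃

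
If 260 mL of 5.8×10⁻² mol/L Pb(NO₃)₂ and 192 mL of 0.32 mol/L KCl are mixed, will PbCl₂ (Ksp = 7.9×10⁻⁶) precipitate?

Yes

The combined volume is 452 mL.
[Pb²⁺] = (5.8×10⁻²)(260)/452 = 3.3×10⁻² mol/L
[Cl⁻] = (0.32)(192)/452 = 0.14 mol/L
Q = [Pb²⁺][Cl⁻]^2 = 6.2×10⁻⁴
Q = 6.2×10⁻⁴ > Ksp = 7.9×10⁻⁶, so the solution is supersaturated and PbCl₂ precipitates.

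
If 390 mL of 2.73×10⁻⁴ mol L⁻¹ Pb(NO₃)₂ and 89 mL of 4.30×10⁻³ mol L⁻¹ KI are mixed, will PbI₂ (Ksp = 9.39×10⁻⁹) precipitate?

No

Total volume after mixing = 390 + 89 = 479 mL.
[Pb²⁺] = (2.73×10⁻⁴)(390)/479 = 2.22×10⁻⁴ mol L⁻¹
[I⁻] = (4.30×10⁻³)(89)/479 = 7.99×10⁻⁴ mol L⁻¹
Q = [Pb²⁺][I⁻]^2 = 1.42×10⁻¹⁰
Since Q (1.42×10⁻¹⁰) is less than Ksp (9.39×10⁻⁹), no PbI₂ precipitates.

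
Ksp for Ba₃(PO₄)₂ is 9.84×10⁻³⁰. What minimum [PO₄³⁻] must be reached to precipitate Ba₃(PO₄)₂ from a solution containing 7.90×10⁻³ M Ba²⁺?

The threshold for precipitation is Q = Ksp.
Ba₃(PO₄)₂(s) ⇌ 3 Ba²⁺(aq) + 2 PO₄³⁻(aq)
Ksp = [Ba²⁺]^3[PO₄³⁻]^2 = [PO₄³⁻]^2(7.90×10⁻³)^3
[PO₄³⁻]^2 = 9.84×10⁻³⁰ / (7.90×10⁻³)^3 = 2.00×10⁻²³
[PO₄³⁻] = 4.47×10⁻¹² M

4.47×10⁻¹² M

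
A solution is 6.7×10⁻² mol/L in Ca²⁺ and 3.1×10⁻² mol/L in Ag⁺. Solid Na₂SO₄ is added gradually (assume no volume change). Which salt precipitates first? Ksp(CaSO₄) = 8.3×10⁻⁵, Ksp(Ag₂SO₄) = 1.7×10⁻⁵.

CaSO₄

Precipitation begins when Q = Ksp.
For CaSO₄: [SO₄²⁻] = (Ksp/[Ca²⁺]) = 1.2×10⁻³ mol/L
For Ag₂SO₄: [SO₄²⁻] = (Ksp/[Ag⁺]^2) = 1.8×10⁻² mol/L
The smaller threshold [SO₄²⁻] is reached first, so CaSO₄ precipitates first.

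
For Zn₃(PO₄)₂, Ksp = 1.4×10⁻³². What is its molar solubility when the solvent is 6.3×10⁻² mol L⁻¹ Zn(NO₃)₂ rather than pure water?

3.7×10⁻¹⁵ M

Zn₃(PO₄)₂(s) ⇌ 3 Zn²⁺(aq) + 2 PO₄³⁻(aq)
Zn²⁺ is already present at 6.3×10⁻² mol L⁻¹. If s mol/L of Zn₃(PO₄)₂ dissolves, [PO₄³⁻] = 2s while [Zn²⁺] ≈ 6.3×10⁻² mol L⁻¹.
Ksp = [Zn²⁺]^3[PO₄³⁻]^2 = (6.3×10⁻²)^3(2s)^2
(2s)^2 = 1.4×10⁻³² / (6.3×10⁻²)^3 = 5.6×10⁻²⁹
s = 3.7×10⁻¹⁵ mol L⁻¹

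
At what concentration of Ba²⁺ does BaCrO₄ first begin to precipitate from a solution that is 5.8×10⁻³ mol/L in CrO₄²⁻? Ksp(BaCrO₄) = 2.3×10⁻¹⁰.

4.0×10⁻⁸ M

The threshold for precipitation is Q = Ksp.
BaCrO₄(s) ⇌ Ba²⁺(aq) + CrO₄²⁻(aq)
Ksp = [Ba²⁺][CrO₄²⁻] = [Ba²⁺](5.8×10⁻³)
[Ba²⁺] = 2.3×10⁻¹⁰ / (5.8×10⁻³) = 4.0×10⁻⁸
[Ba²⁺] = 4.0×10⁻⁸ mol/L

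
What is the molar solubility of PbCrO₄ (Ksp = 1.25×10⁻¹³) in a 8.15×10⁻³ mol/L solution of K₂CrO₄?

PbCrO₄(s) ⇌ Pb²⁺(aq) + CrO₄²⁻(aq)
With CrO₄²⁻ already at 8.15×10⁻³ mol/L and s small, take [CrO₄²⁻] ≈ 8.15×10⁻³ mol/L and [Pb²⁺] = s.
Ksp = [Pb²⁺][CrO₄²⁻] = s(8.15×10⁻³)
s = 1.25×10⁻¹³ / (8.15×10⁻³) = 1.53×10⁻¹¹
s = 1.53×10⁻¹¹ mol/L

1.53×10⁻¹¹ M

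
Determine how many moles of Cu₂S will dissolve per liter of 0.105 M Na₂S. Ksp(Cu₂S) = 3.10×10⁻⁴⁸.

2.72×10⁻²⁴ M

Cu₂S(s) ⇌ 2 Cu⁺(aq) + S²⁻(aq)
S²⁻ is already present at 0.105 M. If s mol/L of Cu₂S dissolves, [Cu⁺] = 2s while [S²⁻] ≈ 0.105 M.
Ksp = [Cu⁺]^2[S²⁻] = (2s)^2(0.105)
(2s)^2 = 3.10×10⁻⁴⁸ / (0.105) = 2.95×10⁻⁴⁷
s = 2.72×10⁻²⁴ M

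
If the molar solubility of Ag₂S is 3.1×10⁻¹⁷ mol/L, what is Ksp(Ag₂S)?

Ksp = 1.2×10⁻⁴⁹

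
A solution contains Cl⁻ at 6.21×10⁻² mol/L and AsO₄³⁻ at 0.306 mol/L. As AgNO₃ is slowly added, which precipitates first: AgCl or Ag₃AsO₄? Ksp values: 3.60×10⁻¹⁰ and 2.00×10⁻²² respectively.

The threshold for precipitation is Q = Ksp.
For AgCl: [Ag⁺] = (Ksp/[Cl⁻]) = 5.80×10⁻⁹ mol/L
For Ag₃AsO₄: [Ag⁺] = (Ksp/[AsO₄³⁻])^(1/3) = 8.68×10⁻⁸ mol/L
AgCl requires the lower [Ag⁺], so it precipitates first.

AgCl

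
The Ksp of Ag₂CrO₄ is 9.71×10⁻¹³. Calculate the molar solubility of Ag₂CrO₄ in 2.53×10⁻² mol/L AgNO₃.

1.52×10⁻⁹ M

Ag₂CrO₄(s) ⇌ 2 Ag⁺(aq) + CrO₄²⁻(aq)
Ag⁺ is already present at 2.53×10⁻² mol/L. If s mol/L of Ag₂CrO₄ dissolves, [CrO₄²⁻] = s while [Ag⁺] ≈ 2.53×10⁻² mol/L.
Ksp = [Ag⁺]^2[CrO₄²⁻] = (2.53×10⁻²)^2s
s = 9.71×10⁻¹³ / (2.53×10⁻²)^2 = 1.52×10⁻⁹
s = 1.52×10⁻⁹ mol/L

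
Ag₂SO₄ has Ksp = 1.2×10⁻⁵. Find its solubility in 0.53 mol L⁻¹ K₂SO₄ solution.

2.4×10⁻³ M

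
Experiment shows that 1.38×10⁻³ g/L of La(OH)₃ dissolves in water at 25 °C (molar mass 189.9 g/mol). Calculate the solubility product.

Molar solubility s = (1.38×10⁻³ g/L) / (189.9 g/mol) = 7.2670×10⁻⁶ mol/L
La(OH)₃(s) ⇌ La³⁺(aq) + 3 OH⁻(aq)
For each mole of La(OH)₃ that dissolves per liter, [La³⁺] = s and [OH⁻] = 3s; let s denote this solubility.
Ksp = [La³⁺][OH⁻]^3 = s · (3s)^3 = 27s^4
Ksp = 27 × (7.2670×10⁻⁶)^4 = 7.53×10⁻²⁰

Ksp = 7.53×10⁻²⁰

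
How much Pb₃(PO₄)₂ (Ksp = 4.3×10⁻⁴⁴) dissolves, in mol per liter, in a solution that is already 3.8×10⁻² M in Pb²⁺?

1.4×10⁻²⁰ M

Pb₃(PO₄)₂(s) ⇌ 3 Pb²⁺(aq) + 2 PO₄³⁻(aq)
With Pb²⁺ already at 3.8×10⁻² M and s small, take [Pb²⁺] ≈ 3.8×10⁻² M and [PO₄³⁻] = 2s.
Ksp = [Pb²⁺]^3[PO₄³⁻]^2 = (3.8×10⁻²)^3(2s)^2
(2s)^2 = 4.3×10⁻⁴⁴ / (3.8×10⁻²)^3 = 7.8×10⁻⁴⁰
s = 1.4×10⁻²⁰ M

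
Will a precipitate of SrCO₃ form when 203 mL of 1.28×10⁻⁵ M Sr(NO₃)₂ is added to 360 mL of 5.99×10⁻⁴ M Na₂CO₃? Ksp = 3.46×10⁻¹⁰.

After mixing, V = 203 mL + 360 mL = 563 mL.
[Sr²⁺] = (1.28×10⁻⁵)(203)/563 = 4.62×10⁻⁶ M
[CO₃²⁻] = (5.99×10⁻⁴)(360)/563 = 3.83×10⁻⁴ M
Q = [Sr²⁺][CO₃²⁻] = 1.77×10⁻⁹
Since Q (1.77×10⁻⁹) exceeds Ksp (3.46×10⁻¹⁰), SrCO₃ will precipitate.

Yes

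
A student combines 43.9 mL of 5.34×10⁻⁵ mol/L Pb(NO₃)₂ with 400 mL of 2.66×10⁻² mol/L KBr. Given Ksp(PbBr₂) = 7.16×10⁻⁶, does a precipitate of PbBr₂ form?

After mixing, V = 43.9 mL + 400 mL = 443.9 mL.
[Pb²⁺] = (5.34×10⁻⁵)(43.9)/443.9 = 5.28×10⁻⁶ mol/L
[Br⁻] = (2.66×10⁻²)(400)/443.9 = 2.40×10⁻² mol/L
Q = [Pb²⁺][Br⁻]^2 = 3.03×10⁻⁹
Since Q (3.03×10⁻⁹) is less than Ksp (7.16×10⁻⁶), no PbBr₂ precipitates.

No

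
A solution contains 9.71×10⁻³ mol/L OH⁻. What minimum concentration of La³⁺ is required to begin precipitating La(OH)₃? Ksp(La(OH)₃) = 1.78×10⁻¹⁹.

The threshold for precipitation is Q = Ksp.
La(OH)₃(s) ⇌ La³⁺(aq) + 3 OH⁻(aq)
Ksp = [La³⁺][OH⁻]^3 = [La³⁺](9.71×10⁻³)^3
[La³⁺] = 1.78×10⁻¹⁹ / (9.71×10⁻³)^3 = 1.94×10⁻¹³
[La³⁺] = 1.94×10⁻¹³ mol/L

1.94×10⁻¹³ M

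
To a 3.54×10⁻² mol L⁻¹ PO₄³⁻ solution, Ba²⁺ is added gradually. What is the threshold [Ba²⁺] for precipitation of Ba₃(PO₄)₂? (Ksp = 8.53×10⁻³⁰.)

1.90×10⁻⁹ M

The threshold for precipitation is Q = Ksp.
Ba₃(PO₄)₂(s) ⇌ 3 Ba²⁺(aq) + 2 PO₄³⁻(aq)
Ksp = [Ba²⁺]^3[PO₄³⁻]^2 = [Ba²⁺]^3(3.54×10⁻²)^2
[Ba²⁺]^3 = 8.53×10⁻³⁰ / (3.54×10⁻²)^2 = 6.81×10⁻²⁷
[Ba²⁺] = 1.90×10⁻⁹ mol L⁻¹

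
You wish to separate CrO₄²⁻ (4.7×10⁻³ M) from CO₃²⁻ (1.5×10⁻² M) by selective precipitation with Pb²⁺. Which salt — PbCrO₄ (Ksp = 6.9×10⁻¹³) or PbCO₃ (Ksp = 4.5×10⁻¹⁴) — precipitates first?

Precipitation begins when Q = Ksp.
For PbCrO₄: [Pb²⁺] = (Ksp/[CrO₄²⁻]) = 1.5×10⁻¹⁰ M
For PbCO₃: [Pb²⁺] = (Ksp/[CO₃²⁻]) = 3.0×10⁻¹² M
Since PbCO₃ needs less Pb²⁺ to reach saturation, it precipitates first.

PbCO₃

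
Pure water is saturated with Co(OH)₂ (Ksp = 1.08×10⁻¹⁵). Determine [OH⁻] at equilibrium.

Co(OH)₂(s) ⇌ Co²⁺(aq) + 2 OH⁻(aq)
For each mole of Co(OH)₂ that dissolves per liter, [Co²⁺] = s and [OH⁻] = 2s; let s denote this solubility.
Ksp = [Co²⁺][OH⁻]^2 = s · (2s)^2 = 4s^3 = 1.08×10⁻¹⁵
s = 6.46×10⁻⁶ M
[OH⁻] = 2s = 1.29×10⁻⁵ M

1.29×10⁻⁵ M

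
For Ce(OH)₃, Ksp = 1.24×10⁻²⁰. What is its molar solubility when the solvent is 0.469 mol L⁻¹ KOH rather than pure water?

1.20×10⁻¹⁹ M

Ce(OH)₃(s) ⇌ Ce³⁺(aq) + 3 OH⁻(aq)
Let s be the solubility of Ce(OH)₃ here. The common ion gives [OH⁻] ≈ 0.469 mol L⁻¹, and [Ce³⁺] = s.
Ksp = [Ce³⁺][OH⁻]^3 = s(0.469)^3
s = 1.24×10⁻²⁰ / (0.469)^3 = 1.20×10⁻¹⁹
s = 1.20×10⁻¹⁹ mol L⁻¹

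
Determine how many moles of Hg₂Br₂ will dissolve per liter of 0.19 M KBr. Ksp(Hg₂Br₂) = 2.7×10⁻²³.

7.5×10⁻²² M

Hg₂Br₂(s) ⇌ Hg₂²⁺(aq) + 2 Br⁻(aq)
The solution already contains Br⁻ at 0.19 M. Let s be the molar solubility of Hg₂Br₂.
[Br⁻] ≈ 0.19 M (common ion dominates); [Hg₂²⁺] = s.
Ksp = [Hg₂²⁺][Br⁻]^2 = s(0.19)^2
s = 2.7×10⁻²³ / (0.19)^2 = 7.5×10⁻²²
s = 7.5×10⁻²² M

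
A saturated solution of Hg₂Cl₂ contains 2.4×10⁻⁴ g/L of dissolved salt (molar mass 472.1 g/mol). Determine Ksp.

Ksp = 5.3×10⁻¹⁹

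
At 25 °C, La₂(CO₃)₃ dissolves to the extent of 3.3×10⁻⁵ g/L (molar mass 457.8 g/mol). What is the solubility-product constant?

Ksp = 2.1×10⁻³⁴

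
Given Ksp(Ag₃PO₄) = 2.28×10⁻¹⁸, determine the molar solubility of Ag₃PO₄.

1.70×10⁻⁵ M

Ag₃PO₄(s) ⇌ 3 Ag⁺(aq) + PO₄³⁻(aq)
With molar solubility s: [Ag⁺] = 3s, [PO₄³⁻] = s.
Ksp = [Ag⁺]^3[PO₄³⁻] = (3s)^3 · s = 27s^4
27s^4 = 2.28×10⁻¹⁸  ⇒  s^4 = 8.44×10⁻²⁰
s = 1.70×10⁻⁵ mol L⁻¹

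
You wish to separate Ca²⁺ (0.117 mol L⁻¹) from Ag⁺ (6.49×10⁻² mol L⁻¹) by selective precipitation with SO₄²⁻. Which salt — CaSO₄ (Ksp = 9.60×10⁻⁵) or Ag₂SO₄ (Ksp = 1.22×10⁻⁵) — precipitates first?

CaSO₄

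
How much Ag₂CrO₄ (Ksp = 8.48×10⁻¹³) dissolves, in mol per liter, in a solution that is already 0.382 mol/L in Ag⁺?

5.81×10⁻¹² M

Ag₂CrO₄(s) ⇌ 2 Ag⁺(aq) + CrO₄²⁻(aq)
The solution already contains Ag⁺ at 0.382 mol/L. Let s be the molar solubility of Ag₂CrO₄.
[Ag⁺] ≈ 0.382 mol/L (common ion dominates); [CrO₄²⁻] = s.
Ksp = [Ag⁺]^2[CrO₄²⁻] = (0.382)^2s
s = 8.48×10⁻¹³ / (0.382)^2 = 5.81×10⁻¹²
s = 5.81×10⁻¹² mol/L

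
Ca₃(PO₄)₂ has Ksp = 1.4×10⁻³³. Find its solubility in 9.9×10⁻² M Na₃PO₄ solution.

Ca₃(PO₄)₂(s) ⇌ 3 Ca²⁺(aq) + 2 PO₄³⁻(aq)
PO₄³⁻ is already present at 9.9×10⁻² M. If s mol/L of Ca₃(PO₄)₂ dissolves, [Ca²⁺] = 3s while [PO₄³⁻] ≈ 9.9×10⁻² M.
Ksp = [Ca²⁺]^3[PO₄³⁻]^2 = (3s)^3(9.9×10⁻²)^2
(3s)^3 = 1.4×10⁻³³ / (9.9×10⁻²)^2 = 1.4×10⁻³¹
s = 1.7×10⁻¹¹ M

1.7×10⁻¹¹ M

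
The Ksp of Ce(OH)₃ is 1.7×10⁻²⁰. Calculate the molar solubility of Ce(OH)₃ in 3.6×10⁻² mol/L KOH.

Ce(OH)₃(s) ⇌ Ce³⁺(aq) + 3 OH⁻(aq)
The solution already contains OH⁻ at 3.6×10⁻² mol/L. Let s be the molar solubility of Ce(OH)₃.
[OH⁻] ≈ 3.6×10⁻² mol/L (common ion dominates); [Ce³⁺] = s.
Ksp = [Ce³⁺][OH⁻]^3 = s(3.6×10⁻²)^3
s = 1.7×10⁻²⁰ / (3.6×10⁻²)^3 = 3.6×10⁻¹⁶
s = 3.6×10⁻¹⁶ mol/L

3.6×10⁻¹⁶ M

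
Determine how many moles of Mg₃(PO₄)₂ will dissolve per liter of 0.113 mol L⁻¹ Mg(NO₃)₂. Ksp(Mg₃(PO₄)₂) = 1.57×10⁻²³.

5.22×10⁻¹¹ M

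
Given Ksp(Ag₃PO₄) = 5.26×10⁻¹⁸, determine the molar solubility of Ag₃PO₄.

2.10×10⁻⁵ M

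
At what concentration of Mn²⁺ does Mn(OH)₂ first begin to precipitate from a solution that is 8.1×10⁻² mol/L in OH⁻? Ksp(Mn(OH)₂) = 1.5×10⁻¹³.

Precipitation of each salt begins when its ion product equals Ksp.
Mn(OH)₂(s) ⇌ Mn²⁺(aq) + 2 OH⁻(aq)
Ksp = [Mn²⁺][OH⁻]^2 = [Mn²⁺](8.1×10⁻²)^2
[Mn²⁺] = 1.5×10⁻¹³ / (8.1×10⁻²)^2 = 2.3×10⁻¹¹
[Mn²⁺] = 2.3×10⁻¹¹ mol/L

2.3×10⁻¹¹ M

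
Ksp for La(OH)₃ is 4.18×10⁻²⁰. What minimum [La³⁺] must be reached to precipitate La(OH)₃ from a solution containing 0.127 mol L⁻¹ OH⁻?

2.04×10⁻¹⁷ M

Each salt precipitates once Q = Ksp for that salt.
La(OH)₃(s) ⇌ La³⁺(aq) + 3 OH⁻(aq)
Ksp = [La³⁺][OH⁻]^3 = [La³⁺](0.127)^3
[La³⁺] = 4.18×10⁻²⁰ / (0.127)^3 = 2.04×10⁻¹⁷
[La³⁺] = 2.04×10⁻¹⁷ mol L⁻¹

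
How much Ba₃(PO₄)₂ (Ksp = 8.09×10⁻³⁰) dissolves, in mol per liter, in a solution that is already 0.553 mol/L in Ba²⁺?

3.46×10⁻¹⁵ M

Ba₃(PO₄)₂(s) ⇌ 3 Ba²⁺(aq) + 2 PO₄³⁻(aq)
The solution already contains Ba²⁺ at 0.553 mol/L. Let s be the molar solubility of Ba₃(PO₄)₂.
[Ba²⁺] ≈ 0.553 mol/L (common ion dominates); [PO₄³⁻] = 2s.
Ksp = [Ba²⁺]^3[PO₄³⁻]^2 = (0.553)^3(2s)^2
(2s)^2 = 8.09×10⁻³⁰ / (0.553)^3 = 4.78×10⁻²⁹
s = 3.46×10⁻¹⁵ mol/L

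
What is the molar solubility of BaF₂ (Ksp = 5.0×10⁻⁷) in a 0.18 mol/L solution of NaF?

1.5×10⁻⁵ M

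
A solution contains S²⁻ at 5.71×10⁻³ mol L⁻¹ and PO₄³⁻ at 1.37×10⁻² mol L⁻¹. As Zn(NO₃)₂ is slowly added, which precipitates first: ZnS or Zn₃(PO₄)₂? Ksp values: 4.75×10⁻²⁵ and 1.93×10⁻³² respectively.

Precipitation of each salt begins when its ion product equals Ksp.
For ZnS: [Zn²⁺] = (Ksp/[S²⁻]) = 8.32×10⁻²³ mol L⁻¹
For Zn₃(PO₄)₂: [Zn²⁺] = (Ksp/[PO₄³⁻]^2)^(1/3) = 4.68×10⁻¹⁰ mol L⁻¹
Since ZnS needs less Zn²⁺ to reach saturation, it precipitates first.

ZnS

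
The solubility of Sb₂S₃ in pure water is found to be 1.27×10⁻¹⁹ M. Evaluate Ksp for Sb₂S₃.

Ksp = 3.57×10⁻⁹³

Sb₂S₃(s) ⇌ 2 Sb³⁺(aq) + 3 S²⁻(aq)
Call the molar solubility s, so that [Sb³⁺] = 2s and [S²⁻] = 3s.
Ksp = [Sb³⁺]^2[S²⁻]^3 = (2s)^2 · (3s)^3 = 108s^5
Ksp = 108 × (1.27×10⁻¹⁹)^5 = 3.57×10⁻⁹³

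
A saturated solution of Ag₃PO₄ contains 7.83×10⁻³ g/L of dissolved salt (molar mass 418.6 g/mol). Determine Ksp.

Ksp = 3.31×10⁻¹⁸

Molar solubility s = (7.83×10⁻³ g/L) / (418.6 g/mol) = 1.8705×10⁻⁵ mol/L
Ag₃PO₄(s) ⇌ 3 Ag⁺(aq) + PO₄³⁻(aq)
For each mole of Ag₃PO₄ that dissolves per liter, [Ag⁺] = 3s and [PO₄³⁻] = s; let s denote this solubility.
Ksp = [Ag⁺]^3[PO₄³⁻] = (3s)^3 · s = 27s^4
Ksp = 27 × (1.8705×10⁻⁵)^4 = 3.31×10⁻¹⁸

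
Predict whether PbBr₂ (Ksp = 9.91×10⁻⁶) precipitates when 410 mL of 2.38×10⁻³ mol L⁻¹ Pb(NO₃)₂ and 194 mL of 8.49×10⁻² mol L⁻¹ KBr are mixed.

No

The combined volume is 604 mL.
[Pb²⁺] = (2.38×10⁻³)(410)/604 = 1.62×10⁻³ mol L⁻¹
[Br⁻] = (8.49×10⁻²)(194)/604 = 2.73×10⁻² mol L⁻¹
Q = [Pb²⁺][Br⁻]^2 = 1.20×10⁻⁶
Q < Ksp (1.20×10⁻⁶ vs 9.91×10⁻⁶); the solution remains unsaturated and no precipitate forms.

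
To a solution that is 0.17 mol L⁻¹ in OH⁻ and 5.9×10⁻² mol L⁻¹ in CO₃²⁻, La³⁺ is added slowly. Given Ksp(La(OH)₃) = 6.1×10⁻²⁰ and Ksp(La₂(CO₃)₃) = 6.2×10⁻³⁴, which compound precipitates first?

Each salt precipitates once Q = Ksp for that salt.
For La(OH)₃: [La³⁺] = (Ksp/[OH⁻]^3) = 1.2×10⁻¹⁷ mol L⁻¹
For La₂(CO₃)₃: [La³⁺] = (Ksp/[CO₃²⁻]^3)^(1/2) = 1.7×10⁻¹⁵ mol L⁻¹
La(OH)₃ requires the lower [La³⁺], so it precipitates first.

La(OH)₃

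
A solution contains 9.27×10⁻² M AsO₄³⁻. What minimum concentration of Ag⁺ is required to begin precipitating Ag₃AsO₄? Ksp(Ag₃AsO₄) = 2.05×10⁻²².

1.30×10⁻⁷ M

Each salt precipitates once Q = Ksp for that salt.
Ag₃AsO₄(s) ⇌ 3 Ag⁺(aq) + AsO₄³⁻(aq)
Ksp = [Ag⁺]^3[AsO₄³⁻] = [Ag⁺]^3(9.27×10⁻²)
[Ag⁺]^3 = 2.05×10⁻²² / (9.27×10⁻²) = 2.21×10⁻²¹
[Ag⁺] = 1.30×10⁻⁷ M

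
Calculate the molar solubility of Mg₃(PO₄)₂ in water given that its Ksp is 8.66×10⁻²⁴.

Mg₃(PO₄)₂(s) ⇌ 3 Mg²⁺(aq) + 2 PO₄³⁻(aq)
If s mol/L of Mg₃(PO₄)₂ dissolves, [Mg²⁺] = 3s and [PO₄³⁻] = 2s.
Ksp = [Mg²⁺]^3[PO₄³⁻]^2 = (3s)^3 · (2s)^2 = 108s^5
108s^5 = 8.66×10⁻²⁴  ⇒  s^5 = 8.02×10⁻²⁶
s = 9.57×10⁻⁶ M

9.57×10⁻⁶ M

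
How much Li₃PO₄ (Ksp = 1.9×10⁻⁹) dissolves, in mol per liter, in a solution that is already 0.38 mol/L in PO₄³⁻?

Li₃PO₄(s) ⇌ 3 Li⁺(aq) + PO₄³⁻(aq)
PO₄³⁻ is already present at 0.38 mol/L. If s mol/L of Li₃PO₄ dissolves, [Li⁺] = 3s while [PO₄³⁻] ≈ 0.38 mol/L.
Ksp = [Li⁺]^3[PO₄³⁻] = (3s)^3(0.38)
(3s)^3 = 1.9×10⁻⁹ / (0.38) = 5.0×10⁻⁹
s = 5.7×10⁻⁴ mol/L

5.7×10⁻⁴ M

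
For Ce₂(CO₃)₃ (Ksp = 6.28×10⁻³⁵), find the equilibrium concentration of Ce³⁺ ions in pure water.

1.13×10⁻⁷ M

Ce₂(CO₃)₃(s) ⇌ 2 Ce³⁺(aq) + 3 CO₃²⁻(aq)
If s mol/L of Ce₂(CO₃)₃ dissolves, [Ce³⁺] = 2s and [CO₃²⁻] = 3s.
Ksp = [Ce³⁺]^2[CO₃²⁻]^3 = (2s)^2 · (3s)^3 = 108s^5 = 6.28×10⁻³⁵
s = 5.66×10⁻⁸ M
[Ce³⁺] = 2s = 1.13×10⁻⁷ M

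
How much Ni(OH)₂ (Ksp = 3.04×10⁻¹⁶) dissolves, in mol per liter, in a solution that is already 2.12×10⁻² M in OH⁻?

Ni(OH)₂(s) ⇌ Ni²⁺(aq) + 2 OH⁻(aq)
The solution already contains OH⁻ at 2.12×10⁻² M. Let s be the molar solubility of Ni(OH)₂.
[OH⁻] ≈ 2.12×10⁻² M (common ion dominates); [Ni²⁺] = s.
Ksp = [Ni²⁺][OH⁻]^2 = s(2.12×10⁻²)^2
s = 3.04×10⁻¹⁶ / (2.12×10⁻²)^2 = 6.76×10⁻¹³
s = 6.76×10⁻¹³ M

6.76×10⁻¹³ M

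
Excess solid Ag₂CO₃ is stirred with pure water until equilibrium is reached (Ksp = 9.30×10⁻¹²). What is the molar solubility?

Ag₂CO₃(s) ⇌ 2 Ag⁺(aq) + CO₃²⁻(aq)
If s mol/L of Ag₂CO₃ dissolves, [Ag⁺] = 2s and [CO₃²⁻] = s.
Ksp = [Ag⁺]^2[CO₃²⁻] = (2s)^2 · s = 4s^3
4s^3 = 9.30×10⁻¹²  ⇒  s^3 = 2.33×10⁻¹²
s = 1.32×10⁻⁴ mol L⁻¹

1.32×10⁻⁴ M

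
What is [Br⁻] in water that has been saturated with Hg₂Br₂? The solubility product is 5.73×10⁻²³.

Hg₂Br₂(s) ⇌ Hg₂²⁺(aq) + 2 Br⁻(aq)
Let s be the molar solubility. Then [Hg₂²⁺] = s and [Br⁻] = 2s.
Ksp = [Hg₂²⁺][Br⁻]^2 = s · (2s)^2 = 4s^3 = 5.73×10⁻²³
s = 2.43×10⁻⁸ M
[Br⁻] = 2s = 4.86×10⁻⁸ M

4.86×10⁻⁸ M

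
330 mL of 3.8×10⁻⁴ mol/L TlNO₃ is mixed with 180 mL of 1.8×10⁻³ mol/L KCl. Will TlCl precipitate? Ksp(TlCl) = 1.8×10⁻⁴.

No

The combined volume is 510 mL.
[Tl⁺] = (3.8×10⁻⁴)(330)/510 = 2.5×10⁻⁴ mol/L
[Cl⁻] = (1.8×10⁻³)(180)/510 = 6.4×10⁻⁴ mol/L
Q = [Tl⁺][Cl⁻] = 1.6×10⁻⁷
Since Q (1.6×10⁻⁷) is less than Ksp (1.8×10⁻⁴), no TlCl precipitates.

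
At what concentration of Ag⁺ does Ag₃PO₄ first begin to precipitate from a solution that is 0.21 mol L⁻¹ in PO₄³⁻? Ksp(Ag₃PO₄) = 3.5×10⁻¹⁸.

2.6×10⁻⁶ M

Precipitation begins when Q = Ksp.
Ag₃PO₄(s) ⇌ 3 Ag⁺(aq) + PO₄³⁻(aq)
Ksp = [Ag⁺]^3[PO₄³⁻] = [Ag⁺]^3(0.21)
[Ag⁺]^3 = 3.5×10⁻¹⁸ / (0.21) = 1.7×10⁻¹⁷
[Ag⁺] = 2.6×10⁻⁶ mol L⁻¹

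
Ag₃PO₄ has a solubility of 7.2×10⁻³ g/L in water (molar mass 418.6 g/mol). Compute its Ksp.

Ksp = 2.4×10⁻¹⁸

s = (7.2×10⁻³ g L⁻¹)/(418.6 g mol⁻¹) = 1.720×10⁻⁵ M
Ag₃PO₄(s) ⇌ 3 Ag⁺(aq) + PO₄³⁻(aq)
Let s be the molar solubility. Then [Ag⁺] = 3s and [PO₄³⁻] = s.
Ksp = [Ag⁺]^3[PO₄³⁻] = (3s)^3 · s = 27s^4
Ksp = 27 × (1.720×10⁻⁵)^4 = 2.4×10⁻¹⁸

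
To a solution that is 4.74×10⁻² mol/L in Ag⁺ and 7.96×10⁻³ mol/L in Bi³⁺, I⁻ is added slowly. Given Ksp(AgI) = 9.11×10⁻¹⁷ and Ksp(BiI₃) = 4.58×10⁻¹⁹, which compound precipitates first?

AgI

The threshold for precipitation is Q = Ksp.
For AgI: [I⁻] = (Ksp/[Ag⁺]) = 1.92×10⁻¹⁵ mol/L
For BiI₃: [I⁻] = (Ksp/[Bi³⁺])^(1/3) = 3.86×10⁻⁶ mol/L
AgI requires the lower [I⁻], so it precipitates first.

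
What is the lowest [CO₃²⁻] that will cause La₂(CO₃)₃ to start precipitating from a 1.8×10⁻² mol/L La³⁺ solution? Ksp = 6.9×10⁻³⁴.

Precipitation begins when Q = Ksp.
La₂(CO₃)₃(s) ⇌ 2 La³⁺(aq) + 3 CO₃²⁻(aq)
Ksp = [La³⁺]^2[CO₃²⁻]^3 = [CO₃²⁻]^3(1.8×10⁻²)^2
[CO₃²⁻]^3 = 6.9×10⁻³⁴ / (1.8×10⁻²)^2 = 2.1×10⁻³⁰
[CO₃²⁻] = 1.3×10⁻¹⁰ mol/L

1.3×10⁻¹⁰ M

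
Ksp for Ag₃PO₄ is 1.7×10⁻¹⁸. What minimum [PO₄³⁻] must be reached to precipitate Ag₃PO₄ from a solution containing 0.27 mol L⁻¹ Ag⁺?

A salt starts to precipitate once the ion product Q reaches its Ksp.
Ag₃PO₄(s) ⇌ 3 Ag⁺(aq) + PO₄³⁻(aq)
Ksp = [Ag⁺]^3[PO₄³⁻] = [PO₄³⁻](0.27)^3
[PO₄³⁻] = 1.7×10⁻¹⁸ / (0.27)^3 = 8.6×10⁻¹⁷
[PO₄³⁻] = 8.6×10⁻¹⁷ mol L⁻¹

8.6×10⁻¹⁷ M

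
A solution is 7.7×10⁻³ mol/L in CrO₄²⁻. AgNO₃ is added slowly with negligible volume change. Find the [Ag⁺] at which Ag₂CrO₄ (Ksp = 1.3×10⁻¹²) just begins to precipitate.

Each salt precipitates once Q = Ksp for that salt.
Ag₂CrO₄(s) ⇌ 2 Ag⁺(aq) + CrO₄²⁻(aq)
Ksp = [Ag⁺]^2[CrO₄²⁻] = [Ag⁺]^2(7.7×10⁻³)
[Ag⁺]^2 = 1.3×10⁻¹² / (7.7×10⁻³) = 1.7×10⁻¹⁰
[Ag⁺] = 1.3×10⁻⁵ mol/L

1.3×10⁻⁵ M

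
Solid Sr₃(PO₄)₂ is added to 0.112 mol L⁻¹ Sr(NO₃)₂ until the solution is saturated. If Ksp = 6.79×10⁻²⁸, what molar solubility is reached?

Sr₃(PO₄)₂(s) ⇌ 3 Sr²⁺(aq) + 2 PO₄³⁻(aq)
The solution already contains Sr²⁺ at 0.112 mol L⁻¹. Let s be the molar solubility of Sr₃(PO₄)₂.
[Sr²⁺] ≈ 0.112 mol L⁻¹ (common ion dominates); [PO₄³⁻] = 2s.
Ksp = [Sr²⁺]^3[PO₄³⁻]^2 = (0.112)^3(2s)^2
(2s)^2 = 6.79×10⁻²⁸ / (0.112)^3 = 4.83×10⁻²⁵
s = 3.48×10⁻¹³ mol L⁻¹

3.48×10⁻¹³ M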